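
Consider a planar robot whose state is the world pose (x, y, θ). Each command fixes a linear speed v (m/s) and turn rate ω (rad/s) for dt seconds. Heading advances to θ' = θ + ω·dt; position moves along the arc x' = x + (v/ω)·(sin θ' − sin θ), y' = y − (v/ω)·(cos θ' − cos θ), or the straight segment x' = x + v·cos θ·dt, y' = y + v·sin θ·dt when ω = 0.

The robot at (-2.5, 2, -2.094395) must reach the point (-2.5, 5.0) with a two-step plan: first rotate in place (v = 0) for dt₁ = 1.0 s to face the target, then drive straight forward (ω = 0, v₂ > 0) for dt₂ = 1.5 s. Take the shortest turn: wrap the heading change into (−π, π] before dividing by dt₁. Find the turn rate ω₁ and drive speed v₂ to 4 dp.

heading to target = atan2(5−2, -2.5−-2.5) = 1.5708
Δθ = wrap(1.5708 − -2.0944) = -2.6180; ω₁ = Δθ/dt₁ = -2.6180
distance = √((-2.5−-2.5)² + (5−2)²) = 3.0000; v₂ = distance/dt₂ = 2.0000

ω₁ = -2.6180, v₂ = 2.0000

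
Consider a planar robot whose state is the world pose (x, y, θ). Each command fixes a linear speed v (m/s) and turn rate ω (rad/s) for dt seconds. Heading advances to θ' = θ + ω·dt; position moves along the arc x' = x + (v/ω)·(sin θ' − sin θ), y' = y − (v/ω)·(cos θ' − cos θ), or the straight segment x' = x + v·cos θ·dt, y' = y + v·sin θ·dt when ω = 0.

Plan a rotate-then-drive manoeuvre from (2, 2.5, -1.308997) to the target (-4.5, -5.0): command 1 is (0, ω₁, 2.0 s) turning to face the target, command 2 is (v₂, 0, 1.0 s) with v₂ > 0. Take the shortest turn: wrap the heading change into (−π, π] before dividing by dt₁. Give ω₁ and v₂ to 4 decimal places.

heading to target = atan2(-5−2.5, -4.5−2) = -2.2849
Δθ = wrap(-2.2849 − -1.3090) = -0.9759; ω₁ = Δθ/dt₁ = -0.4879
distance = √((-4.5−2)² + (-5−2.5)²) = 9.9247; v₂ = distance/dt₂ = 9.9247

ω₁ = -0.4879, v₂ = 9.9247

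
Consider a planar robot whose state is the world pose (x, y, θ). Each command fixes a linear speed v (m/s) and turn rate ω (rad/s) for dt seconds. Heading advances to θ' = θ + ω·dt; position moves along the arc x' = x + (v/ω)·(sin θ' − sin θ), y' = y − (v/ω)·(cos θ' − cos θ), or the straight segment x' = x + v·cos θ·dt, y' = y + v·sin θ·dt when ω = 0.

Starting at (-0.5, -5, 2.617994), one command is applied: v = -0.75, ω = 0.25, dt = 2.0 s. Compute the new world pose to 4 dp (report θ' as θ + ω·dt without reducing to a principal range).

θ' = 2.6180 + 0.25·2.0 = 3.1180
R = v/ω = -0.75/0.25 = -3.0000
x' = -0.5 + -3.0000·(sin 3.1180 − sin 2.6180) = 0.9292
y' = -5 − -3.0000·(cos 3.1180 − cos 2.6180) = -5.4011

(0.9292, -5.4011, 3.1180)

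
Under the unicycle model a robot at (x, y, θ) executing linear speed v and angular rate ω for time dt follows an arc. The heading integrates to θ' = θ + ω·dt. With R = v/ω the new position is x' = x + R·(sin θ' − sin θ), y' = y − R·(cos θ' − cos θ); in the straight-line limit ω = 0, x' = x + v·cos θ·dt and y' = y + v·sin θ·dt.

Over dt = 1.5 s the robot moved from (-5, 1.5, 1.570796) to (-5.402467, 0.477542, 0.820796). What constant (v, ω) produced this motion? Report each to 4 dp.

v = -0.7500, ω = -0.5000

Δθ = 0.820796 − 1.570796 = -0.750000
ω = Δθ/dt = -0.750000/1.5 = -0.5000
R = −Δy/(cos θ' − cos θ) = 1.5000
v = R·ω = 1.5000·-0.5000 = -0.7500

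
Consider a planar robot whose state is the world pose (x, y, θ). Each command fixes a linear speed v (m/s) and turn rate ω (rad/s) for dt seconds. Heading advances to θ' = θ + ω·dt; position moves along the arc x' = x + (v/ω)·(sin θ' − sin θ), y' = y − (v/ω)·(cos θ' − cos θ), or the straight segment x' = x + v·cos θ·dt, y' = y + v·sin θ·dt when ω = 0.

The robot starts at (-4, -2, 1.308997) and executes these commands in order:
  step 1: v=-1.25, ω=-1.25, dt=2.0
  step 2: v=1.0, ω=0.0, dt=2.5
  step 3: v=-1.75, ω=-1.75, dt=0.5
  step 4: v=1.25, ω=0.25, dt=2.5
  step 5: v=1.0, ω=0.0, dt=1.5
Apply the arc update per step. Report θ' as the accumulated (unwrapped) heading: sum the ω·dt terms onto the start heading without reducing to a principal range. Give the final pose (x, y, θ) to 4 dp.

step 1: θ'=-1.1910 (R=1.0000) → pose (-5.8947, -2.1119, -1.1910)
step 2: θ'=-1.1910 (straight) → pose (-4.9678, -4.4338, -1.1910)
step 3: θ'=-2.0660 (R=1.0000) → pose (-4.9190, -3.5878, -2.0660)
step 4: θ'=-1.4410 (R=5.0000) → pose (-5.4776, -6.6110, -1.4410)
step 5: θ'=-1.4410 (straight) → pose (-5.2834, -8.0984, -1.4410)

(-5.2834, -8.0984, -1.4410)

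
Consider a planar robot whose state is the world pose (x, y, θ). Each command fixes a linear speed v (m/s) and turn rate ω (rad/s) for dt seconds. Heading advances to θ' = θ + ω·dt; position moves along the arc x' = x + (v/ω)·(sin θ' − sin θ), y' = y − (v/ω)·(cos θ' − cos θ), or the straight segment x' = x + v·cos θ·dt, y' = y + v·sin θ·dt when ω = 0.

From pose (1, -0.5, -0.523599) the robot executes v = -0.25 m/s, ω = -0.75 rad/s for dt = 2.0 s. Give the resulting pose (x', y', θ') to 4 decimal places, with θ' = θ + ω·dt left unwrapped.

(0.8669, -0.0655, -2.0236)

θ' = -0.5236 + -0.75·2.0 = -2.0236
R = v/ω = -0.25/-0.75 = 0.3333
x' = 1 + 0.3333·(sin -2.0236 − sin -0.5236) = 0.8669
y' = -0.5 − 0.3333·(cos -2.0236 − cos -0.5236) = -0.0655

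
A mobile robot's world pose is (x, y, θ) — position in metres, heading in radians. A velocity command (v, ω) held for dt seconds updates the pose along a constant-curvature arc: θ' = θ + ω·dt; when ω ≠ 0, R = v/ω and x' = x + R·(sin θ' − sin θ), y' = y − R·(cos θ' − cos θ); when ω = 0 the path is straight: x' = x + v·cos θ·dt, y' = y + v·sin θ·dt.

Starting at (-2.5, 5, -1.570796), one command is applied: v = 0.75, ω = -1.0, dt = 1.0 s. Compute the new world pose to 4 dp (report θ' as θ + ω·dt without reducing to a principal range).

(-2.8448, 4.3689, -2.5708)

θ' = -1.5708 + -1.0·1.0 = -2.5708
R = v/ω = 0.75/-1.0 = -0.7500
x' = -2.5 + -0.7500·(sin -2.5708 − sin -1.5708) = -2.8448
y' = 5 − -0.7500·(cos -2.5708 − cos -1.5708) = 4.3689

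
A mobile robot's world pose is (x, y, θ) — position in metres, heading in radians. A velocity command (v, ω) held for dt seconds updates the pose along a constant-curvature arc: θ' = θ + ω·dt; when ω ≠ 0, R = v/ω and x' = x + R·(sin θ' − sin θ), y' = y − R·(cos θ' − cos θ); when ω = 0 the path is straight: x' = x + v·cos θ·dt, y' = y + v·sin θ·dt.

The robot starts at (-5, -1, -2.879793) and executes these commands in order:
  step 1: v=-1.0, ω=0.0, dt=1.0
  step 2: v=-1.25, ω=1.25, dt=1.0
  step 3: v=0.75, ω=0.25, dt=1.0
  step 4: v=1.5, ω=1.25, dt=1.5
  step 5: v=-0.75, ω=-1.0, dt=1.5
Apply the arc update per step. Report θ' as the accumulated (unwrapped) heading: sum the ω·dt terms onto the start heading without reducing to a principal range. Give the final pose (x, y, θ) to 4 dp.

(-2.4863, -1.1510, -1.0048)

step 1: θ'=-2.8798 (straight) → pose (-4.0341, -0.7412, -2.8798)
step 2: θ'=-1.6298 (R=-1.0000) → pose (-3.2946, 0.1658, -1.6298)
step 3: θ'=-1.3798 (R=3.0000) → pose (-3.2453, -0.5806, -1.3798)
step 4: θ'=0.4952 (R=1.2000) → pose (-1.4969, -1.4087, 0.4952)
step 5: θ'=-1.0048 (R=0.7500) → pose (-2.4863, -1.1510, -1.0048)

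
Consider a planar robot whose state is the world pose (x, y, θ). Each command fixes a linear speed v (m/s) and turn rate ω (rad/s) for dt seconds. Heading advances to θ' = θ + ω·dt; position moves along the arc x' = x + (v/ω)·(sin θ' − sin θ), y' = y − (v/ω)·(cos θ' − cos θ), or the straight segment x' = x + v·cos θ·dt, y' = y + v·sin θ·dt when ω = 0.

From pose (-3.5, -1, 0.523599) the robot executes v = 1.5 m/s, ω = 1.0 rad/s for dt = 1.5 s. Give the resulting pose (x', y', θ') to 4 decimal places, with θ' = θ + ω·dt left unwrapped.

(-2.9012, 0.9553, 2.0236)

θ' = 0.5236 + 1.0·1.5 = 2.0236
R = v/ω = 1.5/1.0 = 1.5000
x' = -3.5 + 1.5000·(sin 2.0236 − sin 0.5236) = -2.9012
y' = -1 − 1.5000·(cos 2.0236 − cos 0.5236) = 0.9553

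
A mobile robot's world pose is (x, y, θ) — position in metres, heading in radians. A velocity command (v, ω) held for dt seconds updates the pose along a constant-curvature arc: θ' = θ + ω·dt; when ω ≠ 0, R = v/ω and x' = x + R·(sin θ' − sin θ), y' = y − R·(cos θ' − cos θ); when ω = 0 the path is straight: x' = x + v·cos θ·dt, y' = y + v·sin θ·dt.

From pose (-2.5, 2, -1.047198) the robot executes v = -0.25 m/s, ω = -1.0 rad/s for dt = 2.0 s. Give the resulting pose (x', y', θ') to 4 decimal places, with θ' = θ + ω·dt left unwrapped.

θ' = -1.0472 + -1.0·2.0 = -3.0472
R = v/ω = -0.25/-1.0 = 0.2500
x' = -2.5 + 0.2500·(sin -3.0472 − sin -1.0472) = -2.3071
y' = 2 − 0.2500·(cos -3.0472 − cos -1.0472) = 2.3739

(-2.3071, 2.3739, -3.0472)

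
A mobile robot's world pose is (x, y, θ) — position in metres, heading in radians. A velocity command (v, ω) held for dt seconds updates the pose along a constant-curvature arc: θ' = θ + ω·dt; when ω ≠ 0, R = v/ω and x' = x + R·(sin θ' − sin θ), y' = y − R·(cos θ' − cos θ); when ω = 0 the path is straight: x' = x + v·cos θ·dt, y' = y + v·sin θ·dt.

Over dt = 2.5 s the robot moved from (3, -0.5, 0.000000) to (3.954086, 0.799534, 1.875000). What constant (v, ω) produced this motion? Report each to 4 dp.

Δθ = 1.875000 − 0.000000 = 1.875000
ω = Δθ/dt = 1.875000/2.5 = 0.7500
R = −Δy/(cos θ' − cos θ) = 1.0000
v = R·ω = 1.0000·0.7500 = 0.7500

v = 0.7500, ω = 0.7500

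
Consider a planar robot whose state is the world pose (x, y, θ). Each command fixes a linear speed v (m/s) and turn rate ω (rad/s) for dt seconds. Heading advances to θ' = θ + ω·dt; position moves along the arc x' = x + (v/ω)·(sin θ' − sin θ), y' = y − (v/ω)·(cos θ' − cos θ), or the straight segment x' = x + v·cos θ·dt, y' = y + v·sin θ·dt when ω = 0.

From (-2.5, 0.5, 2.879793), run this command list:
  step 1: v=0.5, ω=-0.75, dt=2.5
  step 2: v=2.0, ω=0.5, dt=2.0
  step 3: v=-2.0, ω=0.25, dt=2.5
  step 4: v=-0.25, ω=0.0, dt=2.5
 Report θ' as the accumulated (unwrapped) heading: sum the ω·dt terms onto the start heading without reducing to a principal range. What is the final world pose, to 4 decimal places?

(1.2481, 1.4115, 2.6298)

step 1: θ'=1.0048 (R=-0.6667) → pose (-2.8902, 1.5015, 1.0048)
step 2: θ'=2.0048 (R=4.0000) → pose (-2.6372, 5.3285, 2.0048)
step 3: θ'=2.6298 (R=-8.0000) → pose (0.7032, 1.7176, 2.6298)
step 4: θ'=2.6298 (straight) → pose (1.2481, 1.4115, 2.6298)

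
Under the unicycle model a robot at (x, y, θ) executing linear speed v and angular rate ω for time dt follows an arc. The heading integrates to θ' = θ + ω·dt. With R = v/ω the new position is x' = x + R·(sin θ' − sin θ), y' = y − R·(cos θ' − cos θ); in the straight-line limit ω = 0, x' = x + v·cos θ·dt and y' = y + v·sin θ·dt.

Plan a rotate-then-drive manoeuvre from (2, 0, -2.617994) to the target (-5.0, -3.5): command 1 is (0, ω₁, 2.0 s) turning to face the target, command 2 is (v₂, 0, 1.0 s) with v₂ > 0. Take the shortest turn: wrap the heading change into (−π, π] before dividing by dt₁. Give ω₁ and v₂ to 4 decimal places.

heading to target = atan2(-3.5−0, -5−2) = -2.6779
Δθ = wrap(-2.6779 − -2.6180) = -0.0600; ω₁ = Δθ/dt₁ = -0.0300
distance = √((-5−2)² + (-3.5−0)²) = 7.8262; v₂ = distance/dt₂ = 7.8262

ω₁ = -0.0300, v₂ = 7.8262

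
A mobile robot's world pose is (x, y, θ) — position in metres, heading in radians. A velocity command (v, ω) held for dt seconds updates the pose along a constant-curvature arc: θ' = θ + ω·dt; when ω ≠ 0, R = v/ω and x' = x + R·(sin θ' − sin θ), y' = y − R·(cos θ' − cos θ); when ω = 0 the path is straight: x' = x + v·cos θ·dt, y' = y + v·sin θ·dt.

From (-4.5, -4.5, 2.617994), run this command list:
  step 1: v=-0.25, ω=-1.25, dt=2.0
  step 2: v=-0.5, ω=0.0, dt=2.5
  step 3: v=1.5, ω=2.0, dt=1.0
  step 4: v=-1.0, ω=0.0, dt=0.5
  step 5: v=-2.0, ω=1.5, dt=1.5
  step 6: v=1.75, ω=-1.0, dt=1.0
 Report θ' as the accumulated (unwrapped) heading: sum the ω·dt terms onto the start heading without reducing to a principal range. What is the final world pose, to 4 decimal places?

(-3.8661, -5.1819, 3.3680)

step 1: θ'=0.1180 (R=0.2000) → pose (-4.5765, -4.8718, 0.1180)
step 2: θ'=0.1180 (straight) → pose (-5.8178, -5.0190, 0.1180)
step 3: θ'=2.1180 (R=0.7500) → pose (-5.2656, -3.8840, 2.1180)
step 4: θ'=2.1180 (straight) → pose (-5.0054, -4.3110, 2.1180)
step 5: θ'=4.3680 (R=-1.3333) → pose (-2.6117, -4.0674, 4.3680)
step 6: θ'=3.3680 (R=-1.7500) → pose (-3.8661, -5.1819, 3.3680)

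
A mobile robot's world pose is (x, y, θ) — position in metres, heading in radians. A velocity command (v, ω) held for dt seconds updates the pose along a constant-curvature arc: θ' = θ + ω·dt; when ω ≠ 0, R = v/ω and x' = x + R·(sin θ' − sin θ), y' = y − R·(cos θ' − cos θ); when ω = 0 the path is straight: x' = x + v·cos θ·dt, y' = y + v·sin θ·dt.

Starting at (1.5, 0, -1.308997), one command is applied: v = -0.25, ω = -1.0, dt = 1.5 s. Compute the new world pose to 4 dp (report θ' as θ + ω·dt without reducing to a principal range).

(1.6599, 0.3010, -2.8090)

θ' = -1.3090 + -1.0·1.5 = -2.8090
R = v/ω = -0.25/-1.0 = 0.2500
x' = 1.5 + 0.2500·(sin -2.8090 − sin -1.3090) = 1.6599
y' = 0 − 0.2500·(cos -2.8090 − cos -1.3090) = 0.3010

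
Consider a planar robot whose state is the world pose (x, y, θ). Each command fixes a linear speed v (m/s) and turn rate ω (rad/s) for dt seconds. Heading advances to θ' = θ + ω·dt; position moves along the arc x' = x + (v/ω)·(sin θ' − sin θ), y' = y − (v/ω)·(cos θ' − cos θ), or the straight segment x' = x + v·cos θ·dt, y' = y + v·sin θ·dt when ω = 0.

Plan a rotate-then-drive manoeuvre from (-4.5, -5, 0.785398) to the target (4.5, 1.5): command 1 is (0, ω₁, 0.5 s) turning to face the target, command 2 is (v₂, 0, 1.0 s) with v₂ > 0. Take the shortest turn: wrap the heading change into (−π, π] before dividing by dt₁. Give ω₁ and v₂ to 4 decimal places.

ω₁ = -0.3198, v₂ = 11.1018

heading to target = atan2(1.5−-5, 4.5−-4.5) = 0.6255
Δθ = wrap(0.6255 − 0.7854) = -0.1599; ω₁ = Δθ/dt₁ = -0.3198
distance = √((4.5−-4.5)² + (1.5−-5)²) = 11.1018; v₂ = distance/dt₂ = 11.1018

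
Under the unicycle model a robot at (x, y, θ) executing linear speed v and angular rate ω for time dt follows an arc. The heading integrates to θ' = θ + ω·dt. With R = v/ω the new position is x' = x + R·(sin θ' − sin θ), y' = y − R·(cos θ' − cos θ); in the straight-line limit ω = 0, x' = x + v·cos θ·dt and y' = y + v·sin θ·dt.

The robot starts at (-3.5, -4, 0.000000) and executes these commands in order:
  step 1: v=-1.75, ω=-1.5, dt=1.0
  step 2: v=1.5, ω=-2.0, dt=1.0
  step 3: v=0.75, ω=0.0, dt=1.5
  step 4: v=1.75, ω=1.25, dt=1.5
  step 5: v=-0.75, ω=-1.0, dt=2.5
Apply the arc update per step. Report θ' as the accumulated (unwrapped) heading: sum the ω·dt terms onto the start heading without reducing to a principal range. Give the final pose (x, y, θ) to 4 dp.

step 1: θ'=-1.5000 (R=1.1667) → pose (-4.6637, -2.9159, -1.5000)
step 2: θ'=-3.5000 (R=-0.7500) → pose (-5.6750, -3.6713, -3.5000)
step 3: θ'=-3.5000 (straight) → pose (-6.7285, -3.2766, -3.5000)
step 4: θ'=-1.6250 (R=1.4000) → pose (-8.6175, -4.5118, -1.6250)
step 5: θ'=-4.1250 (R=0.7500) → pose (-7.2443, -4.1368, -4.1250)

(-7.2443, -4.1368, -4.1250)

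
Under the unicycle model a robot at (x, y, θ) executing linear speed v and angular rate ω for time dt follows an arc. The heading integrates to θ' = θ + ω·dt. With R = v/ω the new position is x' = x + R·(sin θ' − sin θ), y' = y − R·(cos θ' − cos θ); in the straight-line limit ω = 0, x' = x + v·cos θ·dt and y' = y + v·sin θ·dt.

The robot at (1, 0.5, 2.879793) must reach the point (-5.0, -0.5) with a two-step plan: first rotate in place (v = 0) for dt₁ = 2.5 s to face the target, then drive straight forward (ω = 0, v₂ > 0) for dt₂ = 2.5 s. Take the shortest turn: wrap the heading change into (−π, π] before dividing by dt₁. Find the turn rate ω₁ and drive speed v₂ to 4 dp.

ω₁ = 0.1708, v₂ = 2.4331

heading to target = atan2(-0.5−0.5, -5−1) = -2.9764
Δθ = wrap(-2.9764 − 2.8798) = 0.4269; ω₁ = Δθ/dt₁ = 0.1708
distance = √((-5−1)² + (-0.5−0.5)²) = 6.0828; v₂ = distance/dt₂ = 2.4331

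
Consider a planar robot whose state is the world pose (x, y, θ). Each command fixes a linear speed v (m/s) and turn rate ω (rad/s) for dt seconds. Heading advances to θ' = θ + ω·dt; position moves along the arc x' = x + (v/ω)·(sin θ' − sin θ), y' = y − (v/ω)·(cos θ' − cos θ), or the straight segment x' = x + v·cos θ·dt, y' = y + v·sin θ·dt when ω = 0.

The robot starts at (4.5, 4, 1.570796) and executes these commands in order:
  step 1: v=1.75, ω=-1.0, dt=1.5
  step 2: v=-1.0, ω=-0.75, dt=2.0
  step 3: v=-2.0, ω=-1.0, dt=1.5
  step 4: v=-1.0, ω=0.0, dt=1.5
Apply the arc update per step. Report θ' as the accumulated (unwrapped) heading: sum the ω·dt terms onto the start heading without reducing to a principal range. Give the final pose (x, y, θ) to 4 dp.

(7.7366, 9.4409, -2.9292)

step 1: θ'=0.0708 (R=-1.7500) → pose (6.1262, 5.7456, 0.0708)
step 2: θ'=-1.4292 (R=1.3333) → pose (4.7119, 6.8874, -1.4292)
step 3: θ'=-2.9292 (R=2.0000) → pose (6.2703, 9.1247, -2.9292)
step 4: θ'=-2.9292 (straight) → pose (7.7366, 9.4409, -2.9292)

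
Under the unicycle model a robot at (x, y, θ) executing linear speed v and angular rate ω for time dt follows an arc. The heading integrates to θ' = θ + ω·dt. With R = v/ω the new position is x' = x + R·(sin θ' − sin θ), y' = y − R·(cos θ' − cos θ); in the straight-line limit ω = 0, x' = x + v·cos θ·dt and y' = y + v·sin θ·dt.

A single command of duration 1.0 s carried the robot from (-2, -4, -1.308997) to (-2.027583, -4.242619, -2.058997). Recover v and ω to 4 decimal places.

v = 0.2500, ω = -0.7500

Δθ = -2.058997 − -1.308997 = -0.750000
ω = Δθ/dt = -0.750000/1.0 = -0.7500
R = −Δy/(cos θ' − cos θ) = -0.3333
v = R·ω = -0.3333·-0.7500 = 0.2500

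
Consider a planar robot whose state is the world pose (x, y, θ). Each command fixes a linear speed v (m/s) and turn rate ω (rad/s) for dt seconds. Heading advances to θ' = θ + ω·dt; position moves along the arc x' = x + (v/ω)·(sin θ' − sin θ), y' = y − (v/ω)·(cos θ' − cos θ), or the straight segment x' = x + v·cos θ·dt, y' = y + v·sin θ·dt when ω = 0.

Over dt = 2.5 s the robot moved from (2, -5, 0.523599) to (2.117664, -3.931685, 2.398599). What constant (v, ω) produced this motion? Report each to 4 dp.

v = 0.5000, ω = 0.7500

Δθ = 2.398599 − 0.523599 = 1.875000
ω = Δθ/dt = 1.875000/2.5 = 0.7500
R = −Δy/(cos θ' − cos θ) = 0.6667
v = R·ω = 0.6667·0.7500 = 0.5000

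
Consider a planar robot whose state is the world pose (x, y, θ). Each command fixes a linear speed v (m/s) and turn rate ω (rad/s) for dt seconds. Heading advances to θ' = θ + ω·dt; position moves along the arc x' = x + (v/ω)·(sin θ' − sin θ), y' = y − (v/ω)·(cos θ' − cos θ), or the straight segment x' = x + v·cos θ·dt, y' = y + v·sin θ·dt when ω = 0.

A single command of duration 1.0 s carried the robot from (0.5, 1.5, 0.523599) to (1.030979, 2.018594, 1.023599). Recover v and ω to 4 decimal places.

Δθ = 1.023599 − 0.523599 = 0.500000
ω = Δθ/dt = 0.500000/1.0 = 0.5000
R = Δx/(sin θ' − sin θ) = 1.5000
v = R·ω = 1.5000·0.5000 = 0.7500

v = 0.7500, ω = 0.5000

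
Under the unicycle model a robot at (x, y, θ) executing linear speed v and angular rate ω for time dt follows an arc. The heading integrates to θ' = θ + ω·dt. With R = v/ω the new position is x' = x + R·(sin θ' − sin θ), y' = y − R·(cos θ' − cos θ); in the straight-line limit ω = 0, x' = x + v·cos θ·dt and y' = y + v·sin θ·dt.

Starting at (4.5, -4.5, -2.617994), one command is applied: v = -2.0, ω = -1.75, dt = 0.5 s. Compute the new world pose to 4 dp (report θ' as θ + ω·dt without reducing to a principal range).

θ' = -2.6180 + -1.75·0.5 = -3.4930
R = v/ω = -2.0/-1.75 = 1.1429
x' = 4.5 + 1.1429·(sin -3.4930 − sin -2.6180) = 5.4648
y' = -4.5 − 1.1429·(cos -3.4930 − cos -2.6180) = -4.4167

(5.4648, -4.4167, -3.4930)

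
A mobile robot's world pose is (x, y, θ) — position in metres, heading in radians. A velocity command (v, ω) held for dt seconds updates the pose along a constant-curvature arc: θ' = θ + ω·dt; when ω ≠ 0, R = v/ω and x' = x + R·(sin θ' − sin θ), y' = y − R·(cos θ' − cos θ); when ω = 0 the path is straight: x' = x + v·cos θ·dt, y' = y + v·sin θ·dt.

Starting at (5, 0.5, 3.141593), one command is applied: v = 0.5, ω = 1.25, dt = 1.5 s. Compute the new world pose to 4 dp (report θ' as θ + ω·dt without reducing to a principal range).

(4.6184, -0.0198, 5.0166)

θ' = 3.1416 + 1.25·1.5 = 5.0166
R = v/ω = 0.5/1.25 = 0.4000
x' = 5 + 0.4000·(sin 5.0166 − sin 3.1416) = 4.6184
y' = 0.5 − 0.4000·(cos 5.0166 − cos 3.1416) = -0.0198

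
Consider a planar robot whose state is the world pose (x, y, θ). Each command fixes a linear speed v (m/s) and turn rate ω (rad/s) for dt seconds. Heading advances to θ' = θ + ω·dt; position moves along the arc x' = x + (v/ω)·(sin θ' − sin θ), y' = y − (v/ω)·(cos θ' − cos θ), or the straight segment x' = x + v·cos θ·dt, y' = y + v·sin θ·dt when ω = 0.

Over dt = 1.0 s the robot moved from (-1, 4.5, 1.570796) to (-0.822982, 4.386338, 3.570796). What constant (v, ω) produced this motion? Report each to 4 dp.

Δθ = 3.570796 − 1.570796 = 2.000000
ω = Δθ/dt = 2.000000/1.0 = 2.0000
R = Δx/(sin θ' − sin θ) = -0.1250
v = R·ω = -0.1250·2.0000 = -0.2500

v = -0.2500, ω = 2.0000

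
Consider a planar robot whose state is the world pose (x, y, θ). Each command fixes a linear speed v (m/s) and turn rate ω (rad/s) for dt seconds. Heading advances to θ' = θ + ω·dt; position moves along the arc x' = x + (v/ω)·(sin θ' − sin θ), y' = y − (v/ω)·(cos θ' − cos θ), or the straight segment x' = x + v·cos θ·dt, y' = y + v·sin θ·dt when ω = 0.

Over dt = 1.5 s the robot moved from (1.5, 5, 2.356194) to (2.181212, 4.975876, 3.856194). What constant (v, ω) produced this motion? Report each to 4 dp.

v = -0.5000, ω = 1.0000

Δθ = 3.856194 − 2.356194 = 1.500000
ω = Δθ/dt = 1.500000/1.5 = 1.0000
R = Δx/(sin θ' − sin θ) = -0.5000
v = R·ω = -0.5000·1.0000 = -0.5000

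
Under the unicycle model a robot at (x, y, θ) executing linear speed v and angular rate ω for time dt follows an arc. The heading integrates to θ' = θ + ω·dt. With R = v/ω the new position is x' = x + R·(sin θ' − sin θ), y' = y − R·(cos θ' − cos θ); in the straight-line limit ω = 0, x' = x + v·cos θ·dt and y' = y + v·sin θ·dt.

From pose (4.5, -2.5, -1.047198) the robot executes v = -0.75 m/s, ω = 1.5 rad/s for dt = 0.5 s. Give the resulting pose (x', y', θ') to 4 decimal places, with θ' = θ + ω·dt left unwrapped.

(4.2134, -2.2719, -0.2972)

θ' = -1.0472 + 1.5·0.5 = -0.2972
R = v/ω = -0.75/1.5 = -0.5000
x' = 4.5 + -0.5000·(sin -0.2972 − sin -1.0472) = 4.2134
y' = -2.5 − -0.5000·(cos -0.2972 − cos -1.0472) = -2.2719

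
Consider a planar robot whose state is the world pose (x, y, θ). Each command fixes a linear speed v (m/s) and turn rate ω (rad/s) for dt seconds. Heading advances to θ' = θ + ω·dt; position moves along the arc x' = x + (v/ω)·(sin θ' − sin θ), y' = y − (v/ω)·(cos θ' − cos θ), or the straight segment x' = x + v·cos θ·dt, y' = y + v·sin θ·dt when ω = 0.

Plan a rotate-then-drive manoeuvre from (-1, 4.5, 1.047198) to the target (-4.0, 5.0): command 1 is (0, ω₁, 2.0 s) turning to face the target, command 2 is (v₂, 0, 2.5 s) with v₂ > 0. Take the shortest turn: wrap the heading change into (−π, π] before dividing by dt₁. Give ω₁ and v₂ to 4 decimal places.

heading to target = atan2(5−4.5, -4−-1) = 2.9764
Δθ = wrap(2.9764 − 1.0472) = 1.9292; ω₁ = Δθ/dt₁ = 0.9646
distance = √((-4−-1)² + (5−4.5)²) = 3.0414; v₂ = distance/dt₂ = 1.2166

ω₁ = 0.9646, v₂ = 1.2166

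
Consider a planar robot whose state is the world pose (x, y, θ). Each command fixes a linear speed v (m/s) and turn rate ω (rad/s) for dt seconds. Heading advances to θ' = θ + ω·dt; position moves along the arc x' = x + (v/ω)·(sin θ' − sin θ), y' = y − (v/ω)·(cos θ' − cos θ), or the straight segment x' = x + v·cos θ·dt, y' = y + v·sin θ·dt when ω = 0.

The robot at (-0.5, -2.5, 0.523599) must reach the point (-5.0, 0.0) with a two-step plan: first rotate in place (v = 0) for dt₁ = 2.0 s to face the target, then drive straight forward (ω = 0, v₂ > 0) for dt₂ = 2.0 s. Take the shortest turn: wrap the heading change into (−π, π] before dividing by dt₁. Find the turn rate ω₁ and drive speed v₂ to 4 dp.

ω₁ = 1.0554, v₂ = 2.5739

heading to target = atan2(0−-2.5, -5−-0.5) = 2.6345
Δθ = wrap(2.6345 − 0.5236) = 2.1109; ω₁ = Δθ/dt₁ = 1.0554
distance = √((-5−-0.5)² + (0−-2.5)²) = 5.1478; v₂ = distance/dt₂ = 2.5739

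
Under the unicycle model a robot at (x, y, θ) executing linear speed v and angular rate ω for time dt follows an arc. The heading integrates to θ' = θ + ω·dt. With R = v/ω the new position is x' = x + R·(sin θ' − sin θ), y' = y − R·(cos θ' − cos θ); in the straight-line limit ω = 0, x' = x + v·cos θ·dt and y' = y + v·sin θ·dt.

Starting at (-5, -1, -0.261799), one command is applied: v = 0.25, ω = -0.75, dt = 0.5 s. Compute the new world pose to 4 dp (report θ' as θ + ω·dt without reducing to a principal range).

(-4.8881, -1.0540, -0.6368)

θ' = -0.2618 + -0.75·0.5 = -0.6368
R = v/ω = 0.25/-0.75 = -0.3333
x' = -5 + -0.3333·(sin -0.6368 − sin -0.2618) = -4.8881
y' = -1 − -0.3333·(cos -0.6368 − cos -0.2618) = -1.0540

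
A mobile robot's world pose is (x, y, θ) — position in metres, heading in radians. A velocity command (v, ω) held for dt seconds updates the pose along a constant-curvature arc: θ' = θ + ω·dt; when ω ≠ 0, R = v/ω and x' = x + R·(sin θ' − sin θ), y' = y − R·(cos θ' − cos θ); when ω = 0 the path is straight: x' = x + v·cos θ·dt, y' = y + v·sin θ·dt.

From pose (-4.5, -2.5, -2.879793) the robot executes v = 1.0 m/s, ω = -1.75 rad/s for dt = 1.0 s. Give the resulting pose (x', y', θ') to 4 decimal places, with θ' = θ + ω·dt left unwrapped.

(-5.2174, -1.9952, -4.6298)

θ' = -2.8798 + -1.75·1.0 = -4.6298
R = v/ω = 1.0/-1.75 = -0.5714
x' = -4.5 + -0.5714·(sin -4.6298 − sin -2.8798) = -5.2174
y' = -2.5 − -0.5714·(cos -4.6298 − cos -2.8798) = -1.9952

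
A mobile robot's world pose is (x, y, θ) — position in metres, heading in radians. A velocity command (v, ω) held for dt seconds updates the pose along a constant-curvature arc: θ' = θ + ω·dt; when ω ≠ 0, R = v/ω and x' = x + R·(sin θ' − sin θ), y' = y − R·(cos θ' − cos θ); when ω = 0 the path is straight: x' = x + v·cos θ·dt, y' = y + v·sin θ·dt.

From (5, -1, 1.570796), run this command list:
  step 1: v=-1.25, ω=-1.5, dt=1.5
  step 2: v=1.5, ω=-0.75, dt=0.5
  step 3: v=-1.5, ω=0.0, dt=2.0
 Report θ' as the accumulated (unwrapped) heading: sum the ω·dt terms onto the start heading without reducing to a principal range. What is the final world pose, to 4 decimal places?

(2.6441, 0.3918, -1.0542)

step 1: θ'=-0.6792 (R=0.8333) → pose (3.6432, -1.6484, -0.6792)
step 2: θ'=-1.0542 (R=-2.0000) → pose (4.1259, -2.2167, -1.0542)
step 3: θ'=-1.0542 (straight) → pose (2.6441, 0.3918, -1.0542)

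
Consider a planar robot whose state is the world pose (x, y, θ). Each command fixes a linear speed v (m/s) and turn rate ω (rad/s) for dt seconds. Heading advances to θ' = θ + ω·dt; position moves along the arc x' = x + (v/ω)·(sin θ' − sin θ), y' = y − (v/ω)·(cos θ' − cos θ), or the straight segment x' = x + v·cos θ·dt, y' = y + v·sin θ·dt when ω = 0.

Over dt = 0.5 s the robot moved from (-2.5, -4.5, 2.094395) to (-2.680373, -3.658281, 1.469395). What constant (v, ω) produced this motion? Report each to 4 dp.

Δθ = 1.469395 − 2.094395 = -0.625000
ω = Δθ/dt = -0.625000/0.5 = -1.2500
R = −Δy/(cos θ' − cos θ) = -1.4000
v = R·ω = -1.4000·-1.2500 = 1.7500

v = 1.7500, ω = -1.2500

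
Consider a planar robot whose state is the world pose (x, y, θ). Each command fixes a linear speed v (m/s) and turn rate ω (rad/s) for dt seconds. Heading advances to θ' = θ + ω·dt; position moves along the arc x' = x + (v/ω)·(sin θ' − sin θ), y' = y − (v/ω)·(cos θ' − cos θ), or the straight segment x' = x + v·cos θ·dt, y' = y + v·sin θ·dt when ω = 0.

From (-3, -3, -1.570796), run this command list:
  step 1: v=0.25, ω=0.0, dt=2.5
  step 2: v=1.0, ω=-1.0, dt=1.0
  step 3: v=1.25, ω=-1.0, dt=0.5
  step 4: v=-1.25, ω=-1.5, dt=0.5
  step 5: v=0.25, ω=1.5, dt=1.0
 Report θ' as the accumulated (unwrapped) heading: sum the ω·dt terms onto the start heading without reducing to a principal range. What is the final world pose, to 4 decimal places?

step 1: θ'=-1.5708 (straight) → pose (-3.0000, -3.6250, -1.5708)
step 2: θ'=-2.5708 (R=-1.0000) → pose (-3.4597, -4.4665, -2.5708)
step 3: θ'=-3.0708 (R=-1.2500) → pose (-4.0467, -4.6615, -3.0708)
step 4: θ'=-3.8208 (R=0.8333) → pose (-3.4642, -4.8444, -3.8208)
step 5: θ'=-2.3208 (R=0.1667) → pose (-3.6909, -4.8604, -2.3208)

(-3.6909, -4.8604, -2.3208)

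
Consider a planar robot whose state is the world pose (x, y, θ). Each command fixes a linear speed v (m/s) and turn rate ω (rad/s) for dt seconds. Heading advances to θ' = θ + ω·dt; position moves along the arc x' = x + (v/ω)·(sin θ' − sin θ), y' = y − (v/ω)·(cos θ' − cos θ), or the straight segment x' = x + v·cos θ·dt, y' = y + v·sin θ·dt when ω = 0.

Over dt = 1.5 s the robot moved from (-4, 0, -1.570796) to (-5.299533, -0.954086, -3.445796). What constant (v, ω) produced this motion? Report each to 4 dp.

Δθ = -3.445796 − -1.570796 = -1.875000
ω = Δθ/dt = -1.875000/1.5 = -1.2500
R = Δx/(sin θ' − sin θ) = -1.0000
v = R·ω = -1.0000·-1.2500 = 1.2500

v = 1.2500, ω = -1.2500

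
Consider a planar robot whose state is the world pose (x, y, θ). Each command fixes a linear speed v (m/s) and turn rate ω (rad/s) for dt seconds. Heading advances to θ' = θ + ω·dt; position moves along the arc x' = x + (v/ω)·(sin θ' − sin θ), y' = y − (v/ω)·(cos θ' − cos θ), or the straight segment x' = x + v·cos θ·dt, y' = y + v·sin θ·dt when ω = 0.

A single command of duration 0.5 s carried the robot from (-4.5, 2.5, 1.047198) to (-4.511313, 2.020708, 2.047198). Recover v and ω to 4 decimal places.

v = -1.0000, ω = 2.0000

Δθ = 2.047198 − 1.047198 = 1.000000
ω = Δθ/dt = 1.000000/0.5 = 2.0000
R = −Δy/(cos θ' − cos θ) = -0.5000
v = R·ω = -0.5000·2.0000 = -1.0000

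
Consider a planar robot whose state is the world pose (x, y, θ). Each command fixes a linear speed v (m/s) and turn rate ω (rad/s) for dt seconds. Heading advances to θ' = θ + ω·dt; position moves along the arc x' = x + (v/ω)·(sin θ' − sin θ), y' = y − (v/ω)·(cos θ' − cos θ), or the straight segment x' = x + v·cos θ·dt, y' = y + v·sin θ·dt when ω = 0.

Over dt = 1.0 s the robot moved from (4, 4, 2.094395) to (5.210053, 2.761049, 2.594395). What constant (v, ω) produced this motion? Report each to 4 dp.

v = -1.7500, ω = 0.5000

Δθ = 2.594395 − 2.094395 = 0.500000
ω = Δθ/dt = 0.500000/1.0 = 0.5000
R = −Δy/(cos θ' − cos θ) = -3.5000
v = R·ω = -3.5000·0.5000 = -1.7500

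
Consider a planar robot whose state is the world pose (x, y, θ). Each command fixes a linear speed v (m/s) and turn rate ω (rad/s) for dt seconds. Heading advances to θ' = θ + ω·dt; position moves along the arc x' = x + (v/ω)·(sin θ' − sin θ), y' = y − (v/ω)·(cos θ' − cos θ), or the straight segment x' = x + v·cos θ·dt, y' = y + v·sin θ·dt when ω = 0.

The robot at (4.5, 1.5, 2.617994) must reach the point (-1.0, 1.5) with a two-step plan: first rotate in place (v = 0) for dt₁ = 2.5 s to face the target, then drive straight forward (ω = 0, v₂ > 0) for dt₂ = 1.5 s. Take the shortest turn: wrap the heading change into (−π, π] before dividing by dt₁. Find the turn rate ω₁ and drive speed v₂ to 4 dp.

heading to target = atan2(1.5−1.5, -1−4.5) = 3.1416
Δθ = wrap(3.1416 − 2.6180) = 0.5236; ω₁ = Δθ/dt₁ = 0.2094
distance = √((-1−4.5)² + (1.5−1.5)²) = 5.5000; v₂ = distance/dt₂ = 3.6667

ω₁ = 0.2094, v₂ = 3.6667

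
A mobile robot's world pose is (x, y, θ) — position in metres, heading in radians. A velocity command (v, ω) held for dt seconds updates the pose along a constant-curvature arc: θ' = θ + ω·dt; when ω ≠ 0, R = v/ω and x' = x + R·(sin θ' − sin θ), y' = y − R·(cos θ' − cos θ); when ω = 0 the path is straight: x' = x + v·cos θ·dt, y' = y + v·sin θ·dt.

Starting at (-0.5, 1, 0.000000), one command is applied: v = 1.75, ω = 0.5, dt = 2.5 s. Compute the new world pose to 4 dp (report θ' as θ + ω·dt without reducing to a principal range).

(2.8214, 3.3964, 1.2500)

θ' = 0.0000 + 0.5·2.5 = 1.2500
R = v/ω = 1.75/0.5 = 3.5000
x' = -0.5 + 3.5000·(sin 1.2500 − sin 0.0000) = 2.8214
y' = 1 − 3.5000·(cos 1.2500 − cos 0.0000) = 3.3964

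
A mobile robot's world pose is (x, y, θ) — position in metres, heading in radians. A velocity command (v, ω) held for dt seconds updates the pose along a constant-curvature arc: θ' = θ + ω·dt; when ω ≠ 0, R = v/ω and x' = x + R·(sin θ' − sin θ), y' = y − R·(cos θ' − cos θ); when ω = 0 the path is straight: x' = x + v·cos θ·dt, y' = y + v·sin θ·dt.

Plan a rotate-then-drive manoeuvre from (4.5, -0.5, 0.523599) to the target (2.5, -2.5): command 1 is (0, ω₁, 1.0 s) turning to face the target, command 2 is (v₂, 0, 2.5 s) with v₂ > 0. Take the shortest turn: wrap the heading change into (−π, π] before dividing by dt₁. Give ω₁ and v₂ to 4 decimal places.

ω₁ = -2.8798, v₂ = 1.1314

heading to target = atan2(-2.5−-0.5, 2.5−4.5) = -2.3562
Δθ = wrap(-2.3562 − 0.5236) = -2.8798; ω₁ = Δθ/dt₁ = -2.8798
distance = √((2.5−4.5)² + (-2.5−-0.5)²) = 2.8284; v₂ = distance/dt₂ = 1.1314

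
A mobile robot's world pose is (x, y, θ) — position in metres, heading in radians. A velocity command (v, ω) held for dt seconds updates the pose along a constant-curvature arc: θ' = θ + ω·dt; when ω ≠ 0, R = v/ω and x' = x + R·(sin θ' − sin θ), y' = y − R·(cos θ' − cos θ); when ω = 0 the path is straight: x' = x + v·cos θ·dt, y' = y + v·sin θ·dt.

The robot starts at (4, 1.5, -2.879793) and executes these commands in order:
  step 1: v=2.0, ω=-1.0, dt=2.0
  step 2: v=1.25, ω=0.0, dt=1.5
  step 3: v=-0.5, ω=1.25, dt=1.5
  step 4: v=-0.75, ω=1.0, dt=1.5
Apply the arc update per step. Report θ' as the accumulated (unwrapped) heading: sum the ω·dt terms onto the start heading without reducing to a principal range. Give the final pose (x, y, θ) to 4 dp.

step 1: θ'=-4.8798 (R=-2.0000) → pose (1.5103, 3.7651, -4.8798)
step 2: θ'=-4.8798 (straight) → pose (1.8227, 5.6139, -4.8798)
step 3: θ'=-3.0048 (R=-0.4000) → pose (2.2717, 5.1510, -3.0048)
step 4: θ'=-1.5048 (R=-0.7500) → pose (2.9178, 5.9434, -1.5048)

(2.9178, 5.9434, -1.5048)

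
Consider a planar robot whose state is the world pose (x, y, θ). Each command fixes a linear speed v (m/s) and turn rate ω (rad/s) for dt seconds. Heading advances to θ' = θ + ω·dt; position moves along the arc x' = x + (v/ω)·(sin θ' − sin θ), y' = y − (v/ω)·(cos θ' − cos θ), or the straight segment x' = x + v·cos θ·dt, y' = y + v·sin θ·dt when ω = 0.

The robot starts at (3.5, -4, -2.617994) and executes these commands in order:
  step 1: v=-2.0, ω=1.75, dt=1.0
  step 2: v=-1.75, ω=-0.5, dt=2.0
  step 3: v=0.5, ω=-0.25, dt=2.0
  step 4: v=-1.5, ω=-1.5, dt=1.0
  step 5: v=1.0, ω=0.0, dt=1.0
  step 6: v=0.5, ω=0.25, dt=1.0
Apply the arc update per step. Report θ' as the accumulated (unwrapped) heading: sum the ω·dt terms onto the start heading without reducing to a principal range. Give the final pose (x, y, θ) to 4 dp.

(2.8139, 1.1490, -3.6180)

step 1: θ'=-0.8680 (R=-1.1429) → pose (3.8006, -2.2716, -0.8680)
step 2: θ'=-1.8680 (R=3.5000) → pose (3.1247, 1.0156, -1.8680)
step 3: θ'=-2.3680 (R=-2.0000) → pose (2.6098, 0.1705, -2.3680)
step 4: θ'=-3.8680 (R=1.0000) → pose (3.9727, 0.2027, -3.8680)
step 5: θ'=-3.8680 (straight) → pose (3.2251, 0.8669, -3.8680)
step 6: θ'=-3.6180 (R=2.0000) → pose (2.8139, 1.1490, -3.6180)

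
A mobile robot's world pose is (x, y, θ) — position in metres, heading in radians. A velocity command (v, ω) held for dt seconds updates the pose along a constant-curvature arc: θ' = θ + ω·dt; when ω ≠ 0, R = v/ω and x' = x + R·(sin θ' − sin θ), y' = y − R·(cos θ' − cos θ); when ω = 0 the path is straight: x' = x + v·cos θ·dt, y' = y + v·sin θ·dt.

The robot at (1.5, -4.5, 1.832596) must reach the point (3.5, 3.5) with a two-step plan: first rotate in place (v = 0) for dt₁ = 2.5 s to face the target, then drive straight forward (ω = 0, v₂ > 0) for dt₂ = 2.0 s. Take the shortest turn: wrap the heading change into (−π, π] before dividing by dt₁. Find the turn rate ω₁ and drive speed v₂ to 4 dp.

heading to target = atan2(3.5−-4.5, 3.5−1.5) = 1.3258
Δθ = wrap(1.3258 − 1.8326) = -0.5068; ω₁ = Δθ/dt₁ = -0.2027
distance = √((3.5−1.5)² + (3.5−-4.5)²) = 8.2462; v₂ = distance/dt₂ = 4.1231

ω₁ = -0.2027, v₂ = 4.1231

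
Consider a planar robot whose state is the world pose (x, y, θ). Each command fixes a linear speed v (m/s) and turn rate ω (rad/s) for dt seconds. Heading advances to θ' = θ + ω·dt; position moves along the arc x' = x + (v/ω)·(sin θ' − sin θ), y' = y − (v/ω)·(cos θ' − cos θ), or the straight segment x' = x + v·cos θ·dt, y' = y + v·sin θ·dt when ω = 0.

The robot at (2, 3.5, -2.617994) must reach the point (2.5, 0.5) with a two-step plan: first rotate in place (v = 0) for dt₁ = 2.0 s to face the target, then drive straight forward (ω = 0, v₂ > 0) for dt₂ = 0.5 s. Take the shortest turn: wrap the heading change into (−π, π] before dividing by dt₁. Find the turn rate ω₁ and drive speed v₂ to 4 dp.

ω₁ = 0.6062, v₂ = 6.0828

heading to target = atan2(0.5−3.5, 2.5−2) = -1.4056
Δθ = wrap(-1.4056 − -2.6180) = 1.2123; ω₁ = Δθ/dt₁ = 0.6062
distance = √((2.5−2)² + (0.5−3.5)²) = 3.0414; v₂ = distance/dt₂ = 6.0828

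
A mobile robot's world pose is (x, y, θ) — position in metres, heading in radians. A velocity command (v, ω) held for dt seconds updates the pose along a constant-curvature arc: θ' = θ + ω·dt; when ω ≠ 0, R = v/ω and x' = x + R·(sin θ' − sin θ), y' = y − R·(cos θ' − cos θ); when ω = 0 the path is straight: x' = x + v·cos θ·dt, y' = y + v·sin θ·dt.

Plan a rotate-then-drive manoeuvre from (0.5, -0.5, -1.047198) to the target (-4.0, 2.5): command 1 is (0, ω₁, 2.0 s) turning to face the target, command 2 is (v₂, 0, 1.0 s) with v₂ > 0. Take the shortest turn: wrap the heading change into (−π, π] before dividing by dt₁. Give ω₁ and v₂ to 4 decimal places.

ω₁ = -1.3412, v₂ = 5.4083

heading to target = atan2(2.5−-0.5, -4−0.5) = 2.5536
Δθ = wrap(2.5536 − -1.0472) = -2.6824; ω₁ = Δθ/dt₁ = -1.3412
distance = √((-4−0.5)² + (2.5−-0.5)²) = 5.4083; v₂ = distance/dt₂ = 5.4083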